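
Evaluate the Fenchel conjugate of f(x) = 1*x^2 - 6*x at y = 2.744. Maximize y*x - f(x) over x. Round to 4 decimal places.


f*(y) = sup_x {y*x - a*x^2 - b*x} = sup_x {(y-b)*x - a*x^2}
FOC: (y - b) - 2a*x = 0 => x* = (y - b)/(2a)
x* = (2.744 + 6)/(2*1) = 4.372
f*(2.744) = (y-b)^2/(4a) = (2.744 + 6)^2/(4*1)
= 76.4575/4 = 19.1144


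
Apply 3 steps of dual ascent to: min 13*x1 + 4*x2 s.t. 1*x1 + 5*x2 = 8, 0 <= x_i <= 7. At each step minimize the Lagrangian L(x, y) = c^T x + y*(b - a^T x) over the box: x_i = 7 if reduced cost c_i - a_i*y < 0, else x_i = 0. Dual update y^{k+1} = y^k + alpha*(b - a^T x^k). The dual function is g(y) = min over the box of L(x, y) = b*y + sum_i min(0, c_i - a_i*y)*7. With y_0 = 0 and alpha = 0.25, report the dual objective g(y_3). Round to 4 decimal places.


Dual ascent for LP: min 13*x1 + 4*x2, 1*x1 + 5*x2 = 8, 0 <= x_i <= 7
Step 1: y^k = 0.0, reduced costs: (13.0, 4.0)
  x^k = (0.0, 0.0), subgradient = b - a^T x = 8.0
  y^{k+1} = 0.0 + 0.25*8.0 = 2.0
Step 2: y^k = 2.0, reduced costs: (11.0, -6.0)
  x^k = (0.0, 7.0), subgradient = b - a^T x = -27.0
  y^{k+1} = 2.0 + 0.25*-27.0 = -4.75
Step 3: y^k = -4.75, reduced costs: (17.75, 27.75)
  x^k = (0.0, 0.0), subgradient = b - a^T x = 8.0
  y^{k+1} = -4.75 + 0.25*8.0 = -2.75
Dual objective at y_3 = -2.75: reduced costs (15.75, 17.75), box minimizer x = (0.0, 0.0)
g(y_3) = b*y + (c1 - a1*y)*x1 + (c2 - a2*y)*x2 = 8*(-2.75) + 15.75*0.0 + 17.75*0.0 = -22.0 + 0.0 + 0.0 = -22.0


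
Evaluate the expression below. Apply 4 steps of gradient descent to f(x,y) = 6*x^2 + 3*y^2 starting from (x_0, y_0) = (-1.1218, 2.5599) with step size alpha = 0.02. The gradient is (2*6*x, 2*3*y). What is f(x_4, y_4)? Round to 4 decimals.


Gradient descent on f(x,y) = 6*x^2 + 3*y^2.
Starting point: (-1.1218, 2.5599), alpha = 0.02
Step 1: grad_x = 2*6*-1.1218 = -13.4616, grad_y = 2*3*2.5599 = 15.3594
  x_1 = -1.1218 - 0.02*-13.4616 = -0.8526
  y_1 = 2.5599 - 0.02*15.3594 = 2.2527
Step 2: grad_x = 2*6*-0.8526 = -10.2308, grad_y = 2*3*2.2527 = 13.5163
  x_2 = -0.8526 - 0.02*-10.2308 = -0.648
  y_2 = 2.2527 - 0.02*13.5163 = 1.9824
Step 3: grad_x = 2*6*-0.648 = -7.7754, grad_y = 2*3*1.9824 = 11.8943
  x_3 = -0.648 - 0.02*-7.7754 = -0.4924
  y_3 = 1.9824 - 0.02*11.8943 = 1.7445
Step 4: grad_x = 2*6*-0.4924 = -5.9093, grad_y = 2*3*1.7445 = 10.467
  x_4 = -0.4924 - 0.02*-5.9093 = -0.3743
  y_4 = 1.7445 - 0.02*10.467 = 1.5352
f(-0.3743, 1.5352) = 6*(-0.3743)^2 + 3*1.5352^2 = 7.9106


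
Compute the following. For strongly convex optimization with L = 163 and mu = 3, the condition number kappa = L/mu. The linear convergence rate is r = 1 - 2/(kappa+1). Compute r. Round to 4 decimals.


Step 1: Compute the condition number.
kappa = L/mu = 163/3 = 54.3333
Step 2: Compute the convergence rate.
r = 1 - 2/(kappa + 1) = 1 - 2*mu/(L + mu) = (L - mu)/(L + mu) = 160/166 = 0.9639


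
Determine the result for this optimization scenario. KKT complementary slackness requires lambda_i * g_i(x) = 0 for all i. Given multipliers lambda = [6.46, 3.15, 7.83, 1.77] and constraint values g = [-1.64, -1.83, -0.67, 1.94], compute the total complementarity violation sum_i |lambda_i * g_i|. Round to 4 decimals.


KKT complementary slackness check:
lambda_1 * g_1 = 6.46 * -1.64 = -10.5944
lambda_2 * g_2 = 3.15 * -1.83 = -5.7645
lambda_3 * g_3 = 7.83 * -0.67 = -5.2461
lambda_4 * g_4 = 1.77 * 1.94 = 3.4338
Total violation = 10.5944 + 5.7645 + 5.2461 + 3.4338 = 25.0388


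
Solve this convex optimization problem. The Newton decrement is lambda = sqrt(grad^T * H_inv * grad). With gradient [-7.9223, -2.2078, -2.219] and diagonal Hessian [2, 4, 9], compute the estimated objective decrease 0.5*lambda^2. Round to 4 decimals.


Step 1: H is diagonal, so H^(-1) * g = [-3.9612, -0.552, -0.2466].
Step 2: g^T H^(-1) g = sum_i g_i^2 / H_ii
  = (-7.9223)^2/2 + (-2.2078)^2/4 + (-2.219)^2/9
  = 31.3814 + 1.2186 + 0.5471 = 33.1471
Step 3: Objective decrease = 0.5 * g^T H^(-1) g = 16.5736


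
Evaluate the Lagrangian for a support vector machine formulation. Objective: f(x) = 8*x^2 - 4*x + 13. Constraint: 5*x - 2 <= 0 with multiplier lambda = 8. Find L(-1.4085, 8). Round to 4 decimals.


Step 1: Evaluate f(x).
f(-1.4085) = 8*(-1.4085)^2 - 4*(-1.4085) + 13 = 34.505
Step 2: Evaluate g(x).
g(-1.4085) = 5*-1.4085 - 2 = -9.0425
Step 3: Compute Lagrangian.
L = 34.505 + 8*-9.0425 = -37.835


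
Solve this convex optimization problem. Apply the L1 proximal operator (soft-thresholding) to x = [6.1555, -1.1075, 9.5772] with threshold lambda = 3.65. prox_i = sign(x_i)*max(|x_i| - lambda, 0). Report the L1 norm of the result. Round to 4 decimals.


Soft-thresholding with lambda = 3.65:
prox(6.1555) = sign(6.1555)*max(|6.1555| - 3.65, 0) = 2.5055
prox(-1.1075) = sign(-1.1075)*max(|-1.1075| - 3.65, 0) = 0.0
prox(9.5772) = sign(9.5772)*max(|9.5772| - 3.65, 0) = 5.9272
prox(x) = [2.5055, 0.0, 5.9272]
||prox(x)||_1 = 2.5055 + 0.0 + 5.9272 = 8.4327


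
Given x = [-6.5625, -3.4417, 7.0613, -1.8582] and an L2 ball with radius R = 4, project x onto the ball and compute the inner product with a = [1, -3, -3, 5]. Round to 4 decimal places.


Step 1: Compute ||x|| (intermediates to 6 decimals).
||x|| = sqrt((-6.5625)^2 + (-3.4417)^2 + 7.0613^2 + (-1.8582)^2) = 10.4032
Step 2: Project.
Since ||x|| > R, scale = R/||x|| = 4/10.4032 = 0.384497, proj(x) = scale * x
proj(x) = [-2.523262, -1.323323, 2.715049, -0.714472]
Step 3: Dot product.
a^T * proj(x) = 1*(-2.523262) - 3*(-1.323323) - 3*2.715049 + 5*(-0.714472) = -10.2708


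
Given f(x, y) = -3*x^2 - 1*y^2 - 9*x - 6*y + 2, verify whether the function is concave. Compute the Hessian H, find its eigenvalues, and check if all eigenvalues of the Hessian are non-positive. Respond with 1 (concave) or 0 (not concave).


The Hessian of f(x,y) = -3*x^2 - 1*y^2 - 9*x - 6*y + 2 is:
H = [[-6, 0], [0, -2]]
Trace = -6 - 2 = -8
Determinant = -6*-2 - (0)^2 = 12
Discriminant = (-8)^2 - 4*12 = 16.0
Eigenvalues: lambda_1 = -6.0, lambda_2 = -2.0
The function is concave.

1


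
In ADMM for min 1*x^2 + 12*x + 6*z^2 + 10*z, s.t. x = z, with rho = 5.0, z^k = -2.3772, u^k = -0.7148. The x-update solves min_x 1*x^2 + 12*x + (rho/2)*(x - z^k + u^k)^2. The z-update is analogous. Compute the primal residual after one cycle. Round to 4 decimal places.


ADMM iteration with rho = 5.0, z^k = -2.3772, u^k = -0.7148
Step 1: x-update.
Minimize 1*x^2 + 12*x + (5.0/2)*(x + 2.3772 - 0.7148)^2
FOC: (2*1 + 5.0)*x = -12 + 5.0*(-2.3772 + 0.7148)
x^{k+1} = -2.9017
Step 2: z-update.
Minimize 6*z^2 + 10*z + (5.0/2)*(-2.9017 - z - 0.7148)^2
FOC: (2*6 + 5.0)*z = -10 + 5.0*(-2.9017 - 0.7148)
z^{k+1} = -1.6519
Step 3: u-update.
u^{k+1} = -0.7148 - 2.9017 + 1.6519 = -1.9646
Step 4: Primal residual = |-2.9017 + 1.6519| = 1.2498


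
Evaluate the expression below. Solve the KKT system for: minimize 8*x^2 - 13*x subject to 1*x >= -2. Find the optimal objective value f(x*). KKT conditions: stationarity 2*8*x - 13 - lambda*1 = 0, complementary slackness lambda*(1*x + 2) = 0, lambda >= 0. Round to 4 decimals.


Step 1: Try lambda = 0 (constraint inactive).
Stationarity: 2*8*x - 13 = 0
x* = 13/(2*8) = 0.8125
Check constraint: 1*0.8125 = 0.8125 >= -2 -- satisfied.
Step 2: Compute optimal value.
f(x*) = 8*0.8125^2 - 13*0.8125 = -5.2813


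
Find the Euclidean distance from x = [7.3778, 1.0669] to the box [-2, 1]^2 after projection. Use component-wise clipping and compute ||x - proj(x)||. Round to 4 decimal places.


Project each component onto [-2, 1].
clip(7.3778) = 1.0, clip(1.0669) = 1.0
Projection = [1.0, 1.0]
Squared diffs: [40.6763, 0.0045]
Distance = sqrt(40.6808) = 6.3782


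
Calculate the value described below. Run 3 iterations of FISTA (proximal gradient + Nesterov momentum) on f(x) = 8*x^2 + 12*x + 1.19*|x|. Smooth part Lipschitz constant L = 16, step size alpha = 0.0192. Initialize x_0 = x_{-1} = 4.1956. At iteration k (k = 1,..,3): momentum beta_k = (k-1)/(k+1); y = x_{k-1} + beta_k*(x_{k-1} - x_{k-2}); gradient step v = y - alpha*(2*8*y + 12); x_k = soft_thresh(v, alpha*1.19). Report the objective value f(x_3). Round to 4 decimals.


FISTA on f(x) = 8*x^2 + 12*x + 1.19*|x|
L = 16, alpha = 0.0192
Iteration 1: beta = 0.0, y = 4.1956 + 0.0*(4.1956 - 4.1956) = 4.1956
  grad(y) = 79.1296, v = y - alpha*grad = 2.6763
  prox(v) = soft_thresh(2.6763, 0.0228) = 2.6535
Iteration 2: beta = 0.3333, y = 2.6535 + 0.3333*(2.6535 - 4.1956) = 2.1394
  grad(y) = 46.2307, v = y - alpha*grad = 1.2518
  prox(v) = soft_thresh(1.2518, 0.0228) = 1.2289
Iteration 3: beta = 0.5, y = 1.2289 + 0.5*(1.2289 - 2.6535) = 0.5167
  grad(y) = 20.2669, v = y - alpha*grad = 0.1276
  prox(v) = soft_thresh(0.1276, 0.0228) = 0.1047
f(x_3) = 8*0.1047^2 + 12*0.1047 + 1.19*|0.1047| = 1.4688


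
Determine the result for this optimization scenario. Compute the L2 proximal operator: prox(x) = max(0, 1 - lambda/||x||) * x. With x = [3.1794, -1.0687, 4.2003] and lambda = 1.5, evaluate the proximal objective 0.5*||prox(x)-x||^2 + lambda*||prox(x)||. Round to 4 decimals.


Step 1: Compute ||x||.
||x|| = 5.3752
Step 2: Compute scaling factor.
scale = max(0, 1 - 1.5/5.3752) = 0.7209
Step 3: prox(x) = [2.2922, -0.7705, 3.0282]
||prox(x)|| = 3.8752
Step 4: Proximal objective.
0.5*||prox-x||^2 = 1.125
lambda*||prox|| = 5.8128
Total = 6.9379


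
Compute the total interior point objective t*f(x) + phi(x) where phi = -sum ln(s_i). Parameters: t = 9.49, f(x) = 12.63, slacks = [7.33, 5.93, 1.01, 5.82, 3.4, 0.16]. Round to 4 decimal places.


Step 1: Compute log-barrier.
ln values: [1.992, 1.78, 0.01, 1.7613, 1.2238, -1.8326]
phi = -(1.992 + 1.78 + 0.01 + 1.7613 + 1.2238 - 1.8326) = -4.9344
Step 2: Compute augmented objective.
t*f(x) = 9.49*12.63 = 119.8587
Total = 119.8587 - 4.9344 = 114.9243


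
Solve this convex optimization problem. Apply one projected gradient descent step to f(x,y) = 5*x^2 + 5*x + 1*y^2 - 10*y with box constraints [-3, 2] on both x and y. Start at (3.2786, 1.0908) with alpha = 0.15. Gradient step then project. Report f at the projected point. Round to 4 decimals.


Step 1: Compute gradient at (3.2786, 1.0908).
grad_x = 2*5*3.2786 + 5 = 37.786
grad_y = 2*1*1.0908 - 10 = -7.8184
Step 2: Gradient step.
x_raw = 3.2786 - 0.15*37.786 = -2.3893
y_raw = 1.0908 - 0.15*-7.8184 = 2.2636
Step 3: Project onto [-3, 2].
x_proj = clip(-2.3893) = -2.3893
y_proj = clip(2.2636) = 2.0
Step 4: Evaluate f.
f(-2.3893, 2.0) = 0.5973


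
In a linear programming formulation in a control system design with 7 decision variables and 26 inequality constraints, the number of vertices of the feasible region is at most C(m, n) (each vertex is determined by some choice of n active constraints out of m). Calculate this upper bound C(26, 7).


Each vertex corresponds to some choice of n active constraints out of m, so the number of vertices is at most C(m, n) = m! / (n!(m-n)!).
m = 26, n = 7
Numerator: 26 * 25 * 24 * 23 * 22 * 21 * 20
Denominator: 7! = 5040
C(26, 7) = 657800


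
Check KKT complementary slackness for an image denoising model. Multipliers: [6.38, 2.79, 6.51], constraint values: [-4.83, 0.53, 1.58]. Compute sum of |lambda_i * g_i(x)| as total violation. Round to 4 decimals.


KKT complementary slackness check:
lambda_1 * g_1 = 6.38 * -4.83 = -30.8154
lambda_2 * g_2 = 2.79 * 0.53 = 1.4787
lambda_3 * g_3 = 6.51 * 1.58 = 10.2858
Total violation = 30.8154 + 1.4787 + 10.2858 = 42.5799


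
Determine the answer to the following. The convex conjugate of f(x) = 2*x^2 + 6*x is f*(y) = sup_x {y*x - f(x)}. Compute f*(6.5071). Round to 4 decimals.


f*(y) = sup_x {y*x - a*x^2 - b*x} = sup_x {(y-b)*x - a*x^2}
FOC: (y - b) - 2a*x = 0 => x* = (y - b)/(2a)
x* = (6.5071 - 6)/(2*2) = 0.1268
f*(6.5071) = (y-b)^2/(4a) = (6.5071 - 6)^2/(4*2)
= 0.2572/8 = 0.0321


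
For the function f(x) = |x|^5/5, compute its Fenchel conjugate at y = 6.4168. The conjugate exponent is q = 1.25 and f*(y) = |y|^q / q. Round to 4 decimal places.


The conjugate exponent q satisfies 1/p + 1/q = 1.
p = 5, so q = 5/(5 - 1) = 1.25
|y|^q = 6.4168^1.25 = 10.2129
f*(6.4168) = 10.2129 / 1.25 = 8.1703


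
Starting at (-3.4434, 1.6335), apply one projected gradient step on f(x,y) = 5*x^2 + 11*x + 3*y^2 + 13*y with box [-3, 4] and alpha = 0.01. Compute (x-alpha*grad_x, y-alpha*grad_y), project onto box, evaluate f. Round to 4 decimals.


Step 1: Compute gradient at (-3.4434, 1.6335).
grad_x = 2*5*-3.4434 + 11 = -23.434
grad_y = 2*3*1.6335 + 13 = 22.801
Step 2: Gradient step.
x_raw = -3.4434 - 0.01*-23.434 = -3.2091
y_raw = 1.6335 - 0.01*22.801 = 1.4055
Step 3: Project onto [-3, 4].
x_proj = clip(-3.2091) = -3.0
y_proj = clip(1.4055) = 1.4055
Step 4: Evaluate f.
f(-3.0, 1.4055) = 36.1976


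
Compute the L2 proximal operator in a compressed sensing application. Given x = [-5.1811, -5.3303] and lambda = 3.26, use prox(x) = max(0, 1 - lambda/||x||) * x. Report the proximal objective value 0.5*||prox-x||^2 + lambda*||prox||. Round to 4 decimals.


Step 1: Compute ||x||.
||x|| = 7.4334
Step 2: Compute scaling factor.
scale = max(0, 1 - 3.26/7.4334) = 0.5614
Step 3: prox(x) = [-2.9089, -2.9926]
||prox(x)|| = 4.1734
Step 4: Proximal objective.
0.5*||prox-x||^2 = 5.3138
lambda*||prox|| = 13.6053
Total = 18.9192


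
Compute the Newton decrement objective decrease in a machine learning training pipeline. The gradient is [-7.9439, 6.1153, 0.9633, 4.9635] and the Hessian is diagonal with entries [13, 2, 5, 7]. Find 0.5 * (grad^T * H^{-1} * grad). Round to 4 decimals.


Step 1: H is diagonal, so H^(-1) * g = [-0.6111, 3.0577, 0.1927, 0.7091].
Step 2: g^T H^(-1) g = sum_i g_i^2 / H_ii
  = (-7.9439)^2/13 + (6.1153)^2/2 + (0.9633)^2/5 + (4.9635)^2/7
  = 4.8543 + 18.6984 + 0.1856 + 3.5195 = 27.2578
Step 3: Objective decrease = 0.5 * g^T H^(-1) g = 13.6289


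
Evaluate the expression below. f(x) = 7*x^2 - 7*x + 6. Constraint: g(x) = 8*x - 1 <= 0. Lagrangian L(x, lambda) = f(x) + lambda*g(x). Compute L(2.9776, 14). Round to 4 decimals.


Step 1: Evaluate f(x).
f(2.9776) = 7*2.9776^2 - 7*2.9776 + 6 = 47.2195
Step 2: Evaluate g(x).
g(2.9776) = 8*2.9776 - 1 = 22.8208
Step 3: Compute Lagrangian.
L = 47.2195 + 14*22.8208 = 366.7107


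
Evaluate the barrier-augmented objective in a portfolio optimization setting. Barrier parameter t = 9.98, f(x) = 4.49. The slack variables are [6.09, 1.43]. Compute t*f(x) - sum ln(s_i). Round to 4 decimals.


Step 1: Compute log-barrier.
ln values: [1.8066, 0.3577]
phi = -(1.8066 + 0.3577) = -2.1643
Step 2: Compute augmented objective.
t*f(x) = 9.98*4.49 = 44.8102
Total = 44.8102 - 2.1643 = 42.6459


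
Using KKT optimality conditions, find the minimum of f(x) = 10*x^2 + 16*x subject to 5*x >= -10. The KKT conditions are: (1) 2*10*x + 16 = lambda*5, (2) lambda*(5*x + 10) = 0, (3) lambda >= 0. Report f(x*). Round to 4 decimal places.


Step 1: Try lambda = 0 (constraint inactive).
Stationarity: 2*10*x + 16 = 0
x* = -16/(2*10) = -0.8
Check constraint: 5*-0.8 = -4.0 >= -10 -- satisfied.
Step 2: Compute optimal value.
f(x*) = 10*(-0.8)^2 + 16*(-0.8) = -6.4


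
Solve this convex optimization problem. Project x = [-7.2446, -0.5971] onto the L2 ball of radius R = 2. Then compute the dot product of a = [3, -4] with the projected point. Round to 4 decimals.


Step 1: Compute ||x|| (intermediates to 6 decimals).
||x|| = sqrt((-7.2446)^2 + (-0.5971)^2) = 7.269165
Step 2: Project.
Since ||x|| > R, scale = R/||x|| = 2/7.269165 = 0.275135, proj(x) = scale * x
proj(x) = [-1.993243, -0.164283]
Step 3: Dot product.
a^T * proj(x) = 3*(-1.993243) - 4*(-0.164283) = -5.3226


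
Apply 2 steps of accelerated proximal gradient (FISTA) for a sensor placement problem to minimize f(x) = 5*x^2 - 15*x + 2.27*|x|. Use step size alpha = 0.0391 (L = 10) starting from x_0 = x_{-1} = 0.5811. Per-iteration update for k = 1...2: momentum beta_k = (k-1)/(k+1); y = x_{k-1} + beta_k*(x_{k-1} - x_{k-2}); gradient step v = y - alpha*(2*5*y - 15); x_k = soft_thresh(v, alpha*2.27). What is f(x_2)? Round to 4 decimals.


FISTA on f(x) = 5*x^2 - 15*x + 2.27*|x|
L = 10, alpha = 0.0391
Iteration 1: beta = 0.0, y = 0.5811 + 0.0*(0.5811 - 0.5811) = 0.5811
  grad(y) = -9.189, v = y - alpha*grad = 0.9404
  prox(v) = soft_thresh(0.9404, 0.0888) = 0.8516
Iteration 2: beta = 0.3333, y = 0.8516 + 0.3333*(0.8516 - 0.5811) = 0.9418
  grad(y) = -5.5819, v = y - alpha*grad = 1.1601
  prox(v) = soft_thresh(1.1601, 0.0888) = 1.0713
f(x_2) = 5*1.0713^2 - 15*1.0713 + 2.27*|1.0713| = -7.8992


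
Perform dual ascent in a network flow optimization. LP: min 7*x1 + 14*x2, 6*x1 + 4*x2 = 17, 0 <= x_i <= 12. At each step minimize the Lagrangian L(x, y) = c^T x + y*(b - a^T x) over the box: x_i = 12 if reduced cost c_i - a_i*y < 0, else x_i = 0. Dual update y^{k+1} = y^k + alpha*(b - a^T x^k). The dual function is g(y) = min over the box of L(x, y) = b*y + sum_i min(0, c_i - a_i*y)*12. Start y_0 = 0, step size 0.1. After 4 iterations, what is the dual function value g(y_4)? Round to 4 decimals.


Dual ascent for LP: min 7*x1 + 14*x2, 6*x1 + 4*x2 = 17, 0 <= x_i <= 12
Step 1: y^k = 0.0, reduced costs: (7.0, 14.0)
  x^k = (0.0, 0.0), subgradient = b - a^T x = 17.0
  y^{k+1} = 0.0 + 0.1*17.0 = 1.7
Step 2: y^k = 1.7, reduced costs: (-3.2, 7.2)
  x^k = (12.0, 0.0), subgradient = b - a^T x = -55.0
  y^{k+1} = 1.7 + 0.1*-55.0 = -3.8
Step 3: y^k = -3.8, reduced costs: (29.8, 29.2)
  x^k = (0.0, 0.0), subgradient = b - a^T x = 17.0
  y^{k+1} = -3.8 + 0.1*17.0 = -2.1
Step 4: y^k = -2.1, reduced costs: (19.6, 22.4)
  x^k = (0.0, 0.0), subgradient = b - a^T x = 17.0
  y^{k+1} = -2.1 + 0.1*17.0 = -0.4
Dual objective at y_4 = -0.4: reduced costs (9.4, 15.6), box minimizer x = (0.0, 0.0)
g(y_4) = b*y + (c1 - a1*y)*x1 + (c2 - a2*y)*x2 = 17*(-0.4) + 9.4*0.0 + 15.6*0.0 = -6.8 + 0.0 + 0.0 = -6.8


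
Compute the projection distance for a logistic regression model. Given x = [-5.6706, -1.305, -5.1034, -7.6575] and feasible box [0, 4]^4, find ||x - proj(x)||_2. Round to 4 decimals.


Project each component onto [0, 4].
clip(-5.6706) = 0.0, clip(-1.305) = 0.0, clip(-5.1034) = 0.0, clip(-7.6575) = 0.0
Projection = [0.0, 0.0, 0.0, 0.0]
Squared diffs: [32.1557, 1.703, 26.0447, 58.6373]
Distance = sqrt(118.5407) = 10.8876


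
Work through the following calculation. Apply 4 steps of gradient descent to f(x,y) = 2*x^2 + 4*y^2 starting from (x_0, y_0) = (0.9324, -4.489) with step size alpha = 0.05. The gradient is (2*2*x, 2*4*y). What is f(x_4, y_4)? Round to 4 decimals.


Gradient descent on f(x,y) = 2*x^2 + 4*y^2.
Starting point: (0.9324, -4.489), alpha = 0.05
Step 1: grad_x = 2*2*0.9324 = 3.7296, grad_y = 2*4*-4.489 = -35.912
  x_1 = 0.9324 - 0.05*3.7296 = 0.7459
  y_1 = -4.489 - 0.05*-35.912 = -2.6934
Step 2: grad_x = 2*2*0.7459 = 2.9837, grad_y = 2*4*-2.6934 = -21.5472
  x_2 = 0.7459 - 0.05*2.9837 = 0.5967
  y_2 = -2.6934 - 0.05*-21.5472 = -1.616
Step 3: grad_x = 2*2*0.5967 = 2.3869, grad_y = 2*4*-1.616 = -12.9283
  x_3 = 0.5967 - 0.05*2.3869 = 0.4774
  y_3 = -1.616 - 0.05*-12.9283 = -0.9696
Step 4: grad_x = 2*2*0.4774 = 1.9096, grad_y = 2*4*-0.9696 = -7.757
  x_4 = 0.4774 - 0.05*1.9096 = 0.3819
  y_4 = -0.9696 - 0.05*-7.757 = -0.5818
f(0.3819, -0.5818) = 2*0.3819^2 + 4*(-0.5818)^2 = 1.6456


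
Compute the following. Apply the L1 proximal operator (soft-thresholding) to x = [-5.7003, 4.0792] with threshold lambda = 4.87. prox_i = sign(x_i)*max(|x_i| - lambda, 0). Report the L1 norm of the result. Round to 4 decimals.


Soft-thresholding with lambda = 4.87:
prox(-5.7003) = sign(-5.7003)*max(|-5.7003| - 4.87, 0) = -0.8303
prox(4.0792) = sign(4.0792)*max(|4.0792| - 4.87, 0) = 0.0
prox(x) = [-0.8303, 0.0]
||prox(x)||_1 = 0.8303 + 0.0 = 0.8303


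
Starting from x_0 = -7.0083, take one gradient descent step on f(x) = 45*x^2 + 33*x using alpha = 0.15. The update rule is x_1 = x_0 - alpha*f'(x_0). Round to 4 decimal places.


We compute the gradient at x_0 and apply the update.
f'(x) = 90*x + 33
f'(-7.0083) = 90*-7.0083 + 33 = -597.747
x_1 = -7.0083 - 0.15*-597.747 = 82.6538


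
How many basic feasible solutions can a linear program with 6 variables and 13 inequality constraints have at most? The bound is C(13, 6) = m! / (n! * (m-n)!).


Each vertex corresponds to some choice of n active constraints out of m, so the number of vertices is at most C(m, n) = m! / (n!(m-n)!).
m = 13, n = 6
Numerator: 13 * 12 * 11 * 10 * 9 * 8
Denominator: 6! = 720
C(13, 6) = 1716


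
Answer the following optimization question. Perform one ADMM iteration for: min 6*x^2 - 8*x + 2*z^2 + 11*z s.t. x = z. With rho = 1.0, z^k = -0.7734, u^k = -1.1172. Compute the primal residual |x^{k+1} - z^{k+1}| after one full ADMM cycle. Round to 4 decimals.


ADMM iteration with rho = 1.0, z^k = -0.7734, u^k = -1.1172
Step 1: x-update.
Minimize 6*x^2 - 8*x + (1.0/2)*(x + 0.7734 - 1.1172)^2
FOC: (2*6 + 1.0)*x = 8 + 1.0*(-0.7734 + 1.1172)
x^{k+1} = 0.6418
Step 2: z-update.
Minimize 2*z^2 + 11*z + (1.0/2)*(0.6418 - z - 1.1172)^2
FOC: (2*2 + 1.0)*z = -11 + 1.0*(0.6418 - 1.1172)
z^{k+1} = -2.2951
Step 3: u-update.
u^{k+1} = -1.1172 + 0.6418 + 2.2951 = 1.8197
Step 4: Primal residual = |0.6418 + 2.2951| = 2.9369


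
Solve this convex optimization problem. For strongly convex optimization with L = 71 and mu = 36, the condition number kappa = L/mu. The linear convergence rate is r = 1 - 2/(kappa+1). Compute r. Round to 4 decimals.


Step 1: Compute the condition number.
kappa = L/mu = 71/36 = 1.9722
Step 2: Compute the convergence rate.
r = 1 - 2/(kappa + 1) = 1 - 2*mu/(L + mu) = (L - mu)/(L + mu) = 35/107 = 0.3271


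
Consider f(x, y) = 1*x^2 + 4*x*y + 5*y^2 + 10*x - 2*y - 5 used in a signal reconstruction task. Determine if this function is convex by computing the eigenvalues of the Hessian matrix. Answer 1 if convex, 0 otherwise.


The Hessian of f(x,y) = 1*x^2 + 4*x*y + 5*y^2 + 10*x - 2*y - 5 is:
H = [[2, 4], [4, 10]]
Trace = 2 + 10 = 12
Determinant = 2*10 - (4)^2 = 4
Discriminant = (12)^2 - 4*4 = 128.0
Eigenvalues: lambda_1 = 0.3431, lambda_2 = 11.6569
The function is convex.

1


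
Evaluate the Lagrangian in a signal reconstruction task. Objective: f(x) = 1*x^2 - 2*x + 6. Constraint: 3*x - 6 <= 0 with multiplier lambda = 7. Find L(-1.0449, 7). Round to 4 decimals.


Step 1: Evaluate f(x).
f(-1.0449) = 1*(-1.0449)^2 - 2*(-1.0449) + 6 = 9.1816
Step 2: Evaluate g(x).
g(-1.0449) = 3*-1.0449 - 6 = -9.1347
Step 3: Compute Lagrangian.
L = 9.1816 + 7*-9.1347 = -54.7613


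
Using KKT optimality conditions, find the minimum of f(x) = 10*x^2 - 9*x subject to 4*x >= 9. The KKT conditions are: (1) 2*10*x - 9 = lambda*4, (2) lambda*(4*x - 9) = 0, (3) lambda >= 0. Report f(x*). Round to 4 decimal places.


Step 1: Try lambda = 0 (constraint inactive).
x_unc = 9/(2*10) = 0.45
Check: 4*0.45 = 1.8 < 9 -- violated!
Step 2: Constraint must be active: 4*x = 9
x* = 9/4 = 2.25
lambda = (2*10*2.25 - 9)/4 = 9.0
Step 3: Compute optimal value.
f(x*) = 10*2.25^2 - 9*2.25 = 30.375


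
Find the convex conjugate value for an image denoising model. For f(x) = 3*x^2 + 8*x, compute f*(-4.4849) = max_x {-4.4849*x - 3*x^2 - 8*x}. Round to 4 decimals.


f*(y) = sup_x {y*x - a*x^2 - b*x} = sup_x {(y-b)*x - a*x^2}
FOC: (y - b) - 2a*x = 0 => x* = (y - b)/(2a)
x* = (-4.4849 - 8)/(2*3) = -2.0808
f*(-4.4849) = (y-b)^2/(4a) = (-4.4849 - 8)^2/(4*3)
= 155.8727/12 = 12.9894


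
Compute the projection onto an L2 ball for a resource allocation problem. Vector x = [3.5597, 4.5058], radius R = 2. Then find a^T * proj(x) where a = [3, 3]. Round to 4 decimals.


Step 1: Compute ||x|| (intermediates to 6 decimals).
||x|| = sqrt(3.5597^2 + 4.5058^2) = 5.742273
Step 2: Project.
Since ||x|| > R, scale = R/||x|| = 2/5.742273 = 0.348294, proj(x) = scale * x
proj(x) = [1.239822, 1.569343]
Step 3: Dot product.
a^T * proj(x) = 3*1.239822 + 3*1.569343 = 8.4275


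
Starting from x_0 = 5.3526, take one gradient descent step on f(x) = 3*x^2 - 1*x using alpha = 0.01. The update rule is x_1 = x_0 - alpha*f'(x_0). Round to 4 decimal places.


We compute the gradient at x_0 and apply the update.
f'(x) = 6*x - 1
f'(5.3526) = 6*5.3526 - 1 = 31.1156
x_1 = 5.3526 - 0.01*31.1156 = 5.0414


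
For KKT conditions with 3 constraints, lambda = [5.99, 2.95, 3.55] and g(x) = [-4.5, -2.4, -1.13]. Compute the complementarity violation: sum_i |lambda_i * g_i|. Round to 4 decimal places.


KKT complementary slackness check:
lambda_1 * g_1 = 5.99 * -4.5 = -26.955
lambda_2 * g_2 = 2.95 * -2.4 = -7.08
lambda_3 * g_3 = 3.55 * -1.13 = -4.0115
Total violation = 26.955 + 7.08 + 4.0115 = 38.0465


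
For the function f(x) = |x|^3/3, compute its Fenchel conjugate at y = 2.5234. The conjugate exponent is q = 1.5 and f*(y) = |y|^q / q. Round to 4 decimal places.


The conjugate exponent q satisfies 1/p + 1/q = 1.
p = 3, so q = 3/(3 - 1) = 1.5
|y|^q = 2.5234^1.5 = 4.0085
f*(2.5234) = 4.0085 / 1.5 = 2.6723


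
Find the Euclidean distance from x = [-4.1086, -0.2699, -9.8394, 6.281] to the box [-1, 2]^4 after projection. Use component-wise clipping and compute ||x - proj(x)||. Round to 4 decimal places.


Project each component onto [-1, 2].
clip(-4.1086) = -1.0, clip(-0.2699) = -0.2699, clip(-9.8394) = -1.0, clip(6.281) = 2.0
Projection = [-1.0, -0.2699, -1.0, 2.0]
Squared diffs: [9.6634, 0.0, 78.135, 18.327]
Distance = sqrt(106.1254) = 10.3017


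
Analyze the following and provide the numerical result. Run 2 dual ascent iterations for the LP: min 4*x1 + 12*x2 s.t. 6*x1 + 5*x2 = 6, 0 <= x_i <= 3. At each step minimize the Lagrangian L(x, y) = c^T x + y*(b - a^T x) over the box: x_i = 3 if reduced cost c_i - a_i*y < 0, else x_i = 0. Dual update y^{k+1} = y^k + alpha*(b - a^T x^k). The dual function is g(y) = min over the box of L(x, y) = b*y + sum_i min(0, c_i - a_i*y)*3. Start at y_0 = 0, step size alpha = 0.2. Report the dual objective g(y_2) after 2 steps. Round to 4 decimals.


Dual ascent for LP: min 4*x1 + 12*x2, 6*x1 + 5*x2 = 6, 0 <= x_i <= 3
Step 1: y^k = 0.0, reduced costs: (4.0, 12.0)
  x^k = (0.0, 0.0), subgradient = b - a^T x = 6.0
  y^{k+1} = 0.0 + 0.2*6.0 = 1.2
Step 2: y^k = 1.2, reduced costs: (-3.2, 6.0)
  x^k = (3.0, 0.0), subgradient = b - a^T x = -12.0
  y^{k+1} = 1.2 + 0.2*-12.0 = -1.2
Dual objective at y_2 = -1.2: reduced costs (11.2, 18.0), box minimizer x = (0.0, 0.0)
g(y_2) = b*y + (c1 - a1*y)*x1 + (c2 - a2*y)*x2 = 6*(-1.2) + 11.2*0.0 + 18.0*0.0 = -7.2 + 0.0 + 0.0 = -7.2


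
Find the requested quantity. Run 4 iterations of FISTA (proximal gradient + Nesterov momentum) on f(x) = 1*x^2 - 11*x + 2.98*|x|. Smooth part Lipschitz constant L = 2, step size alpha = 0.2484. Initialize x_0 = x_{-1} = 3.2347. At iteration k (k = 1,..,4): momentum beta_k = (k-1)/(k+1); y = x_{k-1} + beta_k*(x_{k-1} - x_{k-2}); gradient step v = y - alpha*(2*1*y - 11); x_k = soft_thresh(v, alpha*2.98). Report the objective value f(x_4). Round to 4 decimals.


FISTA on f(x) = 1*x^2 - 11*x + 2.98*|x|
L = 2, alpha = 0.2484
Iteration 1: beta = 0.0, y = 3.2347 + 0.0*(3.2347 - 3.2347) = 3.2347
  grad(y) = -4.5306, v = y - alpha*grad = 4.3601
  prox(v) = soft_thresh(4.3601, 0.7402) = 3.6199
Iteration 2: beta = 0.3333, y = 3.6199 + 0.3333*(3.6199 - 3.2347) = 3.7483
  grad(y) = -3.5035, v = y - alpha*grad = 4.6185
  prox(v) = soft_thresh(4.6185, 0.7402) = 3.8783
Iteration 3: beta = 0.5, y = 3.8783 + 0.5*(3.8783 - 3.6199) = 4.0075
  grad(y) = -2.985, v = y - alpha*grad = 4.749
  prox(v) = soft_thresh(4.749, 0.7402) = 4.0087
Iteration 4: beta = 0.6, y = 4.0087 + 0.6*(4.0087 - 3.8783) = 4.087
  grad(y) = -2.826, v = y - alpha*grad = 4.789
  prox(v) = soft_thresh(4.789, 0.7402) = 4.0488
f(x_4) = 1*4.0488^2 - 11*4.0488 + 2.98*|4.0488| = -16.0786


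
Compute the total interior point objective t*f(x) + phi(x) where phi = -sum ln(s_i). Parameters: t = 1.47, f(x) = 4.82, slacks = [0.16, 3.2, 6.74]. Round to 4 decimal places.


Step 1: Compute log-barrier.
ln values: [-1.8326, 1.1632, 1.9081]
phi = -(-1.8326 + 1.1632 + 1.9081) = -1.2386
Step 2: Compute augmented objective.
t*f(x) = 1.47*4.82 = 7.0854
Total = 7.0854 - 1.2386 = 5.8468


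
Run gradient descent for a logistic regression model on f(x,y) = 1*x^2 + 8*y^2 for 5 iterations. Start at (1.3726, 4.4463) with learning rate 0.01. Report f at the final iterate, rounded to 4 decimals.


Gradient descent on f(x,y) = 1*x^2 + 8*y^2.
Starting point: (1.3726, 4.4463), alpha = 0.01
Step 1: grad_x = 2*1*1.3726 = 2.7452, grad_y = 2*8*4.4463 = 71.1408
  x_1 = 1.3726 - 0.01*2.7452 = 1.3451
  y_1 = 4.4463 - 0.01*71.1408 = 3.7349
Step 2: grad_x = 2*1*1.3451 = 2.6903, grad_y = 2*8*3.7349 = 59.7583
  x_2 = 1.3451 - 0.01*2.6903 = 1.3182
  y_2 = 3.7349 - 0.01*59.7583 = 3.1373
Step 3: grad_x = 2*1*1.3182 = 2.6365, grad_y = 2*8*3.1373 = 50.1969
  x_3 = 1.3182 - 0.01*2.6365 = 1.2919
  y_3 = 3.1373 - 0.01*50.1969 = 2.6353
Step 4: grad_x = 2*1*1.2919 = 2.5838, grad_y = 2*8*2.6353 = 42.1654
  x_4 = 1.2919 - 0.01*2.5838 = 1.266
  y_4 = 2.6353 - 0.01*42.1654 = 2.2137
Step 5: grad_x = 2*1*1.266 = 2.5321, grad_y = 2*8*2.2137 = 35.419
  x_5 = 1.266 - 0.01*2.5321 = 1.2407
  y_5 = 2.2137 - 0.01*35.419 = 1.8595
f(1.2407, 1.8595) = 1*1.2407^2 + 8*1.8595^2 = 29.2012


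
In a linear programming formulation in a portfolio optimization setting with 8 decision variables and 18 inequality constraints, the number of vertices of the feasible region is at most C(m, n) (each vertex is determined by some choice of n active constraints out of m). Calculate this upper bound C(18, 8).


Each vertex corresponds to some choice of n active constraints out of m, so the number of vertices is at most C(m, n) = m! / (n!(m-n)!).
m = 18, n = 8
Numerator: 18 * 17 * 16 * 15 * 14 * 13 * 12 * 11
Denominator: 8! = 40320
C(18, 8) = 43758


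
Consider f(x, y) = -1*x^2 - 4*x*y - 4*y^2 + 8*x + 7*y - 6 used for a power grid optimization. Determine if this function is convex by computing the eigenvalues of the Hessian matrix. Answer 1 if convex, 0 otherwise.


The Hessian of f(x,y) = -1*x^2 - 4*x*y - 4*y^2 + 8*x + 7*y - 6 is:
H = [[-2, -4], [-4, -8]]
Trace = -2 - 8 = -10
Determinant = -2*-8 - (-4)^2 = 0
Discriminant = (-10)^2 - 4*0 = 100.0
Eigenvalues: lambda_1 = -10.0, lambda_2 = 0.0
The function is not convex.

0


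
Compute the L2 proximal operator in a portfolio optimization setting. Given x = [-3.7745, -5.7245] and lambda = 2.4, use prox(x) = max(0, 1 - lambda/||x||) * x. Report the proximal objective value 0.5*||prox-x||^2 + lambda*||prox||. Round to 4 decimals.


Step 1: Compute ||x||.
||x|| = 6.8569
Step 2: Compute scaling factor.
scale = max(0, 1 - 2.4/6.8569) = 0.65
Step 3: prox(x) = [-2.4534, -3.7208]
||prox(x)|| = 4.4569
Step 4: Proximal objective.
0.5*||prox-x||^2 = 2.88
lambda*||prox|| = 10.6966
Total = 13.5765


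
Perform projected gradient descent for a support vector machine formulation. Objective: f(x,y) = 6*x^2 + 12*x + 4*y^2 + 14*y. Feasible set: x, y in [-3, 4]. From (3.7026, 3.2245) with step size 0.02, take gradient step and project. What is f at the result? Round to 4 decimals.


Step 1: Compute gradient at (3.7026, 3.2245).
grad_x = 2*6*3.7026 + 12 = 56.4312
grad_y = 2*4*3.2245 + 14 = 39.796
Step 2: Gradient step.
x_raw = 3.7026 - 0.02*56.4312 = 2.574
y_raw = 3.2245 - 0.02*39.796 = 2.4286
Step 3: Project onto [-3, 4].
x_proj = clip(2.574) = 2.574
y_proj = clip(2.4286) = 2.4286
Step 4: Evaluate f.
f(2.574, 2.4286) = 128.2319


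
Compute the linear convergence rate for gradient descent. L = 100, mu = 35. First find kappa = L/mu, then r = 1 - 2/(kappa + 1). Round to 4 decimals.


Step 1: Compute the condition number.
kappa = L/mu = 100/35 = 2.8571
Step 2: Compute the convergence rate.
r = 1 - 2/(kappa + 1) = 1 - 2*mu/(L + mu) = (L - mu)/(L + mu) = 65/135 = 0.4815


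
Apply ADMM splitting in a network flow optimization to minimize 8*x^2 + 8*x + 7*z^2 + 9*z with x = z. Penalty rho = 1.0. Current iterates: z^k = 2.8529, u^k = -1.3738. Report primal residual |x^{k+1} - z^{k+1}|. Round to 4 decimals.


ADMM iteration with rho = 1.0, z^k = 2.8529, u^k = -1.3738
Step 1: x-update.
Minimize 8*x^2 + 8*x + (1.0/2)*(x - 2.8529 - 1.3738)^2
FOC: (2*8 + 1.0)*x = -8 + 1.0*(2.8529 + 1.3738)
x^{k+1} = -0.222
Step 2: z-update.
Minimize 7*z^2 + 9*z + (1.0/2)*(-0.222 - z - 1.3738)^2
FOC: (2*7 + 1.0)*z = -9 + 1.0*(-0.222 - 1.3738)
z^{k+1} = -0.7064
Step 3: u-update.
u^{k+1} = -1.3738 - 0.222 + 0.7064 = -0.8894
Step 4: Primal residual = |-0.222 + 0.7064| = 0.4844


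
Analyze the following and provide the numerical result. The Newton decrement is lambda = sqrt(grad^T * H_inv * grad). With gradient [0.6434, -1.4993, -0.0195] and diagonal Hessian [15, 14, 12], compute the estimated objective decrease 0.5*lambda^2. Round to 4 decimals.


Step 1: H is diagonal, so H^(-1) * g = [0.0429, -0.1071, -0.0016].
Step 2: g^T H^(-1) g = sum_i g_i^2 / H_ii
  = (0.6434)^2/15 + (-1.4993)^2/14 + (-0.0195)^2/12
  = 0.0276 + 0.1606 + 0.0 = 0.1882
Step 3: Objective decrease = 0.5 * g^T H^(-1) g = 0.0941


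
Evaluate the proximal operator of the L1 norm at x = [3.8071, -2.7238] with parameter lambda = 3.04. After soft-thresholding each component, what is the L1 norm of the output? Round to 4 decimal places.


Soft-thresholding with lambda = 3.04:
prox(3.8071) = sign(3.8071)*max(|3.8071| - 3.04, 0) = 0.7671
prox(-2.7238) = sign(-2.7238)*max(|-2.7238| - 3.04, 0) = 0.0
prox(x) = [0.7671, 0.0]
||prox(x)||_1 = 0.7671 + 0.0 = 0.7671


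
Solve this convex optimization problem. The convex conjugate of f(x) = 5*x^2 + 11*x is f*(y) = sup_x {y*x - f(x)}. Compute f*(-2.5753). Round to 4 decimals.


f*(y) = sup_x {y*x - a*x^2 - b*x} = sup_x {(y-b)*x - a*x^2}
FOC: (y - b) - 2a*x = 0 => x* = (y - b)/(2a)
x* = (-2.5753 - 11)/(2*5) = -1.3575
f*(-2.5753) = (y-b)^2/(4a) = (-2.5753 - 11)^2/(4*5)
= 184.2888/20 = 9.2144


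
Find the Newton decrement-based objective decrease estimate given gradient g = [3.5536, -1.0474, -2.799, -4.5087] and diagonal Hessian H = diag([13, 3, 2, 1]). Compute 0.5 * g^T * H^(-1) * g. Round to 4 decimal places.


Step 1: H is diagonal, so H^(-1) * g = [0.2734, -0.3491, -1.3995, -4.5087].
Step 2: g^T H^(-1) g = sum_i g_i^2 / H_ii
  = (3.5536)^2/13 + (-1.0474)^2/3 + (-2.799)^2/2 + (-4.5087)^2/1
  = 0.9714 + 0.3657 + 3.9172 + 20.3284 = 25.5826
Step 3: Objective decrease = 0.5 * g^T H^(-1) g = 12.7913


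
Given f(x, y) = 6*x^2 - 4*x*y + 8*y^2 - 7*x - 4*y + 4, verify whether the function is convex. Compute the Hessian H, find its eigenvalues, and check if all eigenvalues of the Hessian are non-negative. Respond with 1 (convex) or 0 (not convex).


The Hessian of f(x,y) = 6*x^2 - 4*x*y + 8*y^2 - 7*x - 4*y + 4 is:
H = [[12, -4], [-4, 16]]
Trace = 12 + 16 = 28
Determinant = 12*16 - (-4)^2 = 176
Discriminant = (28)^2 - 4*176 = 80.0
Eigenvalues: lambda_1 = 9.5279, lambda_2 = 18.4721
The function is convex.

1


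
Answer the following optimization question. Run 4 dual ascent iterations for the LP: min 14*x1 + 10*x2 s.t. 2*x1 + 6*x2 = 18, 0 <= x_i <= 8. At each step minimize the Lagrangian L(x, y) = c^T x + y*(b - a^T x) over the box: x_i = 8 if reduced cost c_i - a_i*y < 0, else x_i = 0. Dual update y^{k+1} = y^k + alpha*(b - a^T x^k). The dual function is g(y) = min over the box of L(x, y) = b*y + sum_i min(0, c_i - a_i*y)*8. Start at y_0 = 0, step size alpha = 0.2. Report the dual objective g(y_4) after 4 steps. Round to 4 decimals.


Dual ascent for LP: min 14*x1 + 10*x2, 2*x1 + 6*x2 = 18, 0 <= x_i <= 8
Step 1: y^k = 0.0, reduced costs: (14.0, 10.0)
  x^k = (0.0, 0.0), subgradient = b - a^T x = 18.0
  y^{k+1} = 0.0 + 0.2*18.0 = 3.6
Step 2: y^k = 3.6, reduced costs: (6.8, -11.6)
  x^k = (0.0, 8.0), subgradient = b - a^T x = -30.0
  y^{k+1} = 3.6 + 0.2*-30.0 = -2.4
Step 3: y^k = -2.4, reduced costs: (18.8, 24.4)
  x^k = (0.0, 0.0), subgradient = b - a^T x = 18.0
  y^{k+1} = -2.4 + 0.2*18.0 = 1.2
Step 4: y^k = 1.2, reduced costs: (11.6, 2.8)
  x^k = (0.0, 0.0), subgradient = b - a^T x = 18.0
  y^{k+1} = 1.2 + 0.2*18.0 = 4.8
Dual objective at y_4 = 4.8: reduced costs (4.4, -18.8), box minimizer x = (0.0, 8.0)
g(y_4) = b*y + (c1 - a1*y)*x1 + (c2 - a2*y)*x2 = 18*4.8 + 4.4*0.0 + (-18.8)*8.0 = 86.4 + 0.0 - 150.4 = -64.0


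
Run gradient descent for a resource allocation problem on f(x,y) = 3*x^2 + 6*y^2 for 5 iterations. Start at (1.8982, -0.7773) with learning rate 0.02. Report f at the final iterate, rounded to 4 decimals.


Gradient descent on f(x,y) = 3*x^2 + 6*y^2.
Starting point: (1.8982, -0.7773), alpha = 0.02
Step 1: grad_x = 2*3*1.8982 = 11.3892, grad_y = 2*6*-0.7773 = -9.3276
  x_1 = 1.8982 - 0.02*11.3892 = 1.6704
  y_1 = -0.7773 - 0.02*-9.3276 = -0.5907
Step 2: grad_x = 2*3*1.6704 = 10.0225, grad_y = 2*6*-0.5907 = -7.089
  x_2 = 1.6704 - 0.02*10.0225 = 1.47
  y_2 = -0.5907 - 0.02*-7.089 = -0.449
Step 3: grad_x = 2*3*1.47 = 8.8198, grad_y = 2*6*-0.449 = -5.3876
  x_3 = 1.47 - 0.02*8.8198 = 1.2936
  y_3 = -0.449 - 0.02*-5.3876 = -0.3412
Step 4: grad_x = 2*3*1.2936 = 7.7614, grad_y = 2*6*-0.3412 = -4.0946
  x_4 = 1.2936 - 0.02*7.7614 = 1.1383
  y_4 = -0.3412 - 0.02*-4.0946 = -0.2593
Step 5: grad_x = 2*3*1.1383 = 6.8301, grad_y = 2*6*-0.2593 = -3.1119
  x_5 = 1.1383 - 0.02*6.8301 = 1.0017
  y_5 = -0.2593 - 0.02*-3.1119 = -0.1971
f(1.0017, -0.1971) = 3*1.0017^2 + 6*(-0.1971)^2 = 3.2435


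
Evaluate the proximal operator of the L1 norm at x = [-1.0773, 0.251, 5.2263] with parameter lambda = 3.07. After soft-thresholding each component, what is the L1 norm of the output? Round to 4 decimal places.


Soft-thresholding with lambda = 3.07:
prox(-1.0773) = sign(-1.0773)*max(|-1.0773| - 3.07, 0) = 0.0
prox(0.251) = sign(0.251)*max(|0.251| - 3.07, 0) = 0.0
prox(5.2263) = sign(5.2263)*max(|5.2263| - 3.07, 0) = 2.1563
prox(x) = [0.0, 0.0, 2.1563]
||prox(x)||_1 = 0.0 + 0.0 + 2.1563 = 2.1563


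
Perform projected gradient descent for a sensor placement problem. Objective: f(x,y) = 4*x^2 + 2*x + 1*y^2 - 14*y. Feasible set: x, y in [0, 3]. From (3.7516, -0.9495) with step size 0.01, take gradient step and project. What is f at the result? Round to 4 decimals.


Step 1: Compute gradient at (3.7516, -0.9495).
grad_x = 2*4*3.7516 + 2 = 32.0128
grad_y = 2*1*-0.9495 - 14 = -15.899
Step 2: Gradient step.
x_raw = 3.7516 - 0.01*32.0128 = 3.4315
y_raw = -0.9495 - 0.01*-15.899 = -0.7905
Step 3: Project onto [0, 3].
x_proj = clip(3.4315) = 3.0
y_proj = clip(-0.7905) = 0.0
Step 4: Evaluate f.
f(3.0, 0.0) = 42.0


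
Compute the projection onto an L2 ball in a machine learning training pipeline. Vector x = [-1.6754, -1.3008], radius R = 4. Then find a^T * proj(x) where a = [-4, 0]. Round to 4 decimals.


Step 1: Compute ||x|| (intermediates to 6 decimals).
||x|| = sqrt((-1.6754)^2 + (-1.3008)^2) = 2.121095
Step 2: Project.
Since ||x|| <= R, proj = x (no scaling needed).
proj(x) = [-1.6754, -1.3008]
Step 3: Dot product.
a^T * proj(x) = -4*(-1.6754) + 0*(-1.3008) = 6.7016


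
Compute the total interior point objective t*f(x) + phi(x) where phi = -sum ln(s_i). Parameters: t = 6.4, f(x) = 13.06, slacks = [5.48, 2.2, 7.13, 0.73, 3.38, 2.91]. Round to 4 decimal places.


Step 1: Compute log-barrier.
ln values: [1.7011, 0.7885, 1.9643, -0.3147, 1.2179, 1.0682]
phi = -(1.7011 + 0.7885 + 1.9643 - 0.3147 + 1.2179 + 1.0682) = -6.4252
Step 2: Compute augmented objective.
t*f(x) = 6.4*13.06 = 83.584
Total = 83.584 - 6.4252 = 77.1588


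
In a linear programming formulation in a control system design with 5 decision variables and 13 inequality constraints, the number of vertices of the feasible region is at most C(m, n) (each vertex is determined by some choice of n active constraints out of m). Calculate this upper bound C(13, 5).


Each vertex corresponds to some choice of n active constraints out of m, so the number of vertices is at most C(m, n) = m! / (n!(m-n)!).
m = 13, n = 5
Numerator: 13 * 12 * 11 * 10 * 9
Denominator: 5! = 120
C(13, 5) = 1287


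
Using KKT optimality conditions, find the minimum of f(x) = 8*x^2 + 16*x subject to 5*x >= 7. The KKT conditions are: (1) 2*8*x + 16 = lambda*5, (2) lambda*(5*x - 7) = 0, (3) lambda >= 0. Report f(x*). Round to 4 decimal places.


Step 1: Try lambda = 0 (constraint inactive).
x_unc = -16/(2*8) = -1.0
Check: 5*-1.0 = -5.0 < 7 -- violated!
Step 2: Constraint must be active: 5*x = 7
x* = 7/5 = 1.4
lambda = (2*8*1.4 + 16)/5 = 7.68
Step 3: Compute optimal value.
f(x*) = 8*1.4^2 + 16*1.4 = 38.08


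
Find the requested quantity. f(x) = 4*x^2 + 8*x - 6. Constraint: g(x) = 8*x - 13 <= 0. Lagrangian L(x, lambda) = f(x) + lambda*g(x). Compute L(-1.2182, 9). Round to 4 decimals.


Step 1: Evaluate f(x).
f(-1.2182) = 4*(-1.2182)^2 + 8*(-1.2182) - 6 = -9.8096
Step 2: Evaluate g(x).
g(-1.2182) = 8*-1.2182 - 13 = -22.7456
Step 3: Compute Lagrangian.
L = -9.8096 + 9*-22.7456 = -214.52
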